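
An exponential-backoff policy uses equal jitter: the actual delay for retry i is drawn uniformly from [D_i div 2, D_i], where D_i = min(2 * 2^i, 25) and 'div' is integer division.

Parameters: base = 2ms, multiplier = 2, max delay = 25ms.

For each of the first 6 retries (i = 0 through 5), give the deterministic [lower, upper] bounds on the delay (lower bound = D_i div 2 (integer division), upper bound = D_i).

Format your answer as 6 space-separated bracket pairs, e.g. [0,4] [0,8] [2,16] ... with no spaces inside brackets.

Computing bounds per retry:
  i=0: D_i=min(2*2^0,25)=2, bounds=[1,2]
  i=1: D_i=min(2*2^1,25)=4, bounds=[2,4]
  i=2: D_i=min(2*2^2,25)=8, bounds=[4,8]
  i=3: D_i=min(2*2^3,25)=16, bounds=[8,16]
  i=4: D_i=min(2*2^4,25)=25, bounds=[12,25]
  i=5: D_i=min(2*2^5,25)=25, bounds=[12,25]

Answer: [1,2] [2,4] [4,8] [8,16] [12,25] [12,25]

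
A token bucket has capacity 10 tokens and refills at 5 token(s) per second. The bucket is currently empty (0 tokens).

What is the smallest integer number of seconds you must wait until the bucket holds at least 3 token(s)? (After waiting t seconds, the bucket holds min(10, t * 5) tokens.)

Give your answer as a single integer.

Need t * 5 >= 3, so t >= 3/5.
Smallest integer t = ceil(3/5) = 1.

Answer: 1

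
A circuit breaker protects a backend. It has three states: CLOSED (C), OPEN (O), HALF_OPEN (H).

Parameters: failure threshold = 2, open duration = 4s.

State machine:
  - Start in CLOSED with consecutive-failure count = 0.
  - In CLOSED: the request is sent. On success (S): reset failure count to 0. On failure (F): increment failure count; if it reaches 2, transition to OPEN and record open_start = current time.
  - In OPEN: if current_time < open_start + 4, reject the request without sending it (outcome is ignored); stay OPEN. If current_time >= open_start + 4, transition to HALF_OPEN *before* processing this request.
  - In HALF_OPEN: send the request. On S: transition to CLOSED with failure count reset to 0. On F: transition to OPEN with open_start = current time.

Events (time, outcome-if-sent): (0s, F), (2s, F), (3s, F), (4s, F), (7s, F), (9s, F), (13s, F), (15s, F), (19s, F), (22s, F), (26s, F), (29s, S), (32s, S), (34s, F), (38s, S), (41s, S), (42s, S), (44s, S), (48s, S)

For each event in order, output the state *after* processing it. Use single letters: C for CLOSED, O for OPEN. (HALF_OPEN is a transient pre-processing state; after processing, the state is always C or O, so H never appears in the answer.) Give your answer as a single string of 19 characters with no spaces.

State after each event:
  event#1 t=0s outcome=F: state=CLOSED
  event#2 t=2s outcome=F: state=OPEN
  event#3 t=3s outcome=F: state=OPEN
  event#4 t=4s outcome=F: state=OPEN
  event#5 t=7s outcome=F: state=OPEN
  event#6 t=9s outcome=F: state=OPEN
  event#7 t=13s outcome=F: state=OPEN
  event#8 t=15s outcome=F: state=OPEN
  event#9 t=19s outcome=F: state=OPEN
  event#10 t=22s outcome=F: state=OPEN
  event#11 t=26s outcome=F: state=OPEN
  event#12 t=29s outcome=S: state=OPEN
  event#13 t=32s outcome=S: state=CLOSED
  event#14 t=34s outcome=F: state=CLOSED
  event#15 t=38s outcome=S: state=CLOSED
  event#16 t=41s outcome=S: state=CLOSED
  event#17 t=42s outcome=S: state=CLOSED
  event#18 t=44s outcome=S: state=CLOSED
  event#19 t=48s outcome=S: state=CLOSED

Answer: COOOOOOOOOOOCCCCCCC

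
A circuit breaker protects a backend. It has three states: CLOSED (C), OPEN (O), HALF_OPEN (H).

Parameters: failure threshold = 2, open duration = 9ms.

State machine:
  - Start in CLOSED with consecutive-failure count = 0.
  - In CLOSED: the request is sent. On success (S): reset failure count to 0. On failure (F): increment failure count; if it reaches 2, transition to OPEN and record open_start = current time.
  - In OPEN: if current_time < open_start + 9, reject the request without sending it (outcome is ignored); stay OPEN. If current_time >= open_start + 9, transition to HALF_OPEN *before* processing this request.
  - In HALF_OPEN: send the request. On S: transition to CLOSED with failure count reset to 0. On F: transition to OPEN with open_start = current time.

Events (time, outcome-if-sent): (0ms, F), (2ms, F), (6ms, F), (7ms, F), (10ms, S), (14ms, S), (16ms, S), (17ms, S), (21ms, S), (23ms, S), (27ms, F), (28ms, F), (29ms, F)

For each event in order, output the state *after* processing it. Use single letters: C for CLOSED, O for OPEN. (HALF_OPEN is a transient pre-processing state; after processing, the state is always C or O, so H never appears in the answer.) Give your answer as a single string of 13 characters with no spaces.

Answer: COOOOCCCCCCOO

Derivation:
State after each event:
  event#1 t=0ms outcome=F: state=CLOSED
  event#2 t=2ms outcome=F: state=OPEN
  event#3 t=6ms outcome=F: state=OPEN
  event#4 t=7ms outcome=F: state=OPEN
  event#5 t=10ms outcome=S: state=OPEN
  event#6 t=14ms outcome=S: state=CLOSED
  event#7 t=16ms outcome=S: state=CLOSED
  event#8 t=17ms outcome=S: state=CLOSED
  event#9 t=21ms outcome=S: state=CLOSED
  event#10 t=23ms outcome=S: state=CLOSED
  event#11 t=27ms outcome=F: state=CLOSED
  event#12 t=28ms outcome=F: state=OPEN
  event#13 t=29ms outcome=F: state=OPEN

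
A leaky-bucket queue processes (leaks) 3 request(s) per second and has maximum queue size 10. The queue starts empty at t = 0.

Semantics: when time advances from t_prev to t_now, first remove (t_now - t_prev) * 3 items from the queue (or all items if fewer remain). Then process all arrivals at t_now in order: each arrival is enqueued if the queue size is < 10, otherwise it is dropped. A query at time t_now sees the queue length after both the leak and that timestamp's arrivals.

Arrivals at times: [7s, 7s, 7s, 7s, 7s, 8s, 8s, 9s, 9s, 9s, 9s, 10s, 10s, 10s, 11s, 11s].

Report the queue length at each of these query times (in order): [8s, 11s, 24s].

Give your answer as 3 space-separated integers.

Answer: 4 4 0

Derivation:
Queue lengths at query times:
  query t=8s: backlog = 4
  query t=11s: backlog = 4
  query t=24s: backlog = 0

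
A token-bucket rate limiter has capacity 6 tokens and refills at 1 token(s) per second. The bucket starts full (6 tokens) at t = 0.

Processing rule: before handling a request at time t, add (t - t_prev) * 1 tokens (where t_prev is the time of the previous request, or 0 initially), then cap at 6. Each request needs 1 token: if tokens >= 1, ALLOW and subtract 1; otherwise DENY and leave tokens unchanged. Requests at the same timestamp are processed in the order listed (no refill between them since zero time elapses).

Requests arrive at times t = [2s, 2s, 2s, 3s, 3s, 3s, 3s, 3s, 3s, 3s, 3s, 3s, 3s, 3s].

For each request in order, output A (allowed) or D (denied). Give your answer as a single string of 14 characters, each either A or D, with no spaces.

Simulating step by step:
  req#1 t=2s: ALLOW
  req#2 t=2s: ALLOW
  req#3 t=2s: ALLOW
  req#4 t=3s: ALLOW
  req#5 t=3s: ALLOW
  req#6 t=3s: ALLOW
  req#7 t=3s: ALLOW
  req#8 t=3s: DENY
  req#9 t=3s: DENY
  req#10 t=3s: DENY
  req#11 t=3s: DENY
  req#12 t=3s: DENY
  req#13 t=3s: DENY
  req#14 t=3s: DENY

Answer: AAAAAAADDDDDDD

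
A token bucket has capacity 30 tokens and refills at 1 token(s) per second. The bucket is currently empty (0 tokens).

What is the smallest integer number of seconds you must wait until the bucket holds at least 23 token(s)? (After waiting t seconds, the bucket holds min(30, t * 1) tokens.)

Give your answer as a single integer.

Need t * 1 >= 23, so t >= 23/1.
Smallest integer t = ceil(23/1) = 23.

Answer: 23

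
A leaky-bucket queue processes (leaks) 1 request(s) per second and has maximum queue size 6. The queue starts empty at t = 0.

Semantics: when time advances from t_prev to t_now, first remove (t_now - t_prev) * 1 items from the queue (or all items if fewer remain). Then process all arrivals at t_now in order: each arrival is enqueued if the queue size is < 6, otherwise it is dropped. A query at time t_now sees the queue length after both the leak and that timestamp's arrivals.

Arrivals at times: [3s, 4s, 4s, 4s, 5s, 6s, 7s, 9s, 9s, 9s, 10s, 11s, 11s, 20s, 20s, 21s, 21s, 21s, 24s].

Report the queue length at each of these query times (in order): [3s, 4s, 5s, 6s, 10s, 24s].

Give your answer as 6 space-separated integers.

Queue lengths at query times:
  query t=3s: backlog = 1
  query t=4s: backlog = 3
  query t=5s: backlog = 3
  query t=6s: backlog = 3
  query t=10s: backlog = 4
  query t=24s: backlog = 2

Answer: 1 3 3 3 4 2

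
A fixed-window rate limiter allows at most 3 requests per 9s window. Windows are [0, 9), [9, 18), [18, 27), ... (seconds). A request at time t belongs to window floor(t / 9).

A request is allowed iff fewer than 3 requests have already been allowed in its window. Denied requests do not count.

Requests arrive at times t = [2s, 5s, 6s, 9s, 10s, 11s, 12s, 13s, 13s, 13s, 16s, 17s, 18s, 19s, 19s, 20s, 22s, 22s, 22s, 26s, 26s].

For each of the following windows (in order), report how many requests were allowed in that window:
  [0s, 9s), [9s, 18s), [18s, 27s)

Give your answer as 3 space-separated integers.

Answer: 3 3 3

Derivation:
Processing requests:
  req#1 t=2s (window 0): ALLOW
  req#2 t=5s (window 0): ALLOW
  req#3 t=6s (window 0): ALLOW
  req#4 t=9s (window 1): ALLOW
  req#5 t=10s (window 1): ALLOW
  req#6 t=11s (window 1): ALLOW
  req#7 t=12s (window 1): DENY
  req#8 t=13s (window 1): DENY
  req#9 t=13s (window 1): DENY
  req#10 t=13s (window 1): DENY
  req#11 t=16s (window 1): DENY
  req#12 t=17s (window 1): DENY
  req#13 t=18s (window 2): ALLOW
  req#14 t=19s (window 2): ALLOW
  req#15 t=19s (window 2): ALLOW
  req#16 t=20s (window 2): DENY
  req#17 t=22s (window 2): DENY
  req#18 t=22s (window 2): DENY
  req#19 t=22s (window 2): DENY
  req#20 t=26s (window 2): DENY
  req#21 t=26s (window 2): DENY

Allowed counts by window: 3 3 3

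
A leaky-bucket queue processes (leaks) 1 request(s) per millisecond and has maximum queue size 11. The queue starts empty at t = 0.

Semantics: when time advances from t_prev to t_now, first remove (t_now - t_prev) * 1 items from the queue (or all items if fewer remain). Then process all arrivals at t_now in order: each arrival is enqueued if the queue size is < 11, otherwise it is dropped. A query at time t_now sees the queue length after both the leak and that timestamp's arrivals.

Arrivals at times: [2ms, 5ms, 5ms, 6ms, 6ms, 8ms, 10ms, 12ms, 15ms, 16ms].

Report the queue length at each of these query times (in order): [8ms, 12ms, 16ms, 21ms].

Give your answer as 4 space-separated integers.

Queue lengths at query times:
  query t=8ms: backlog = 2
  query t=12ms: backlog = 1
  query t=16ms: backlog = 1
  query t=21ms: backlog = 0

Answer: 2 1 1 0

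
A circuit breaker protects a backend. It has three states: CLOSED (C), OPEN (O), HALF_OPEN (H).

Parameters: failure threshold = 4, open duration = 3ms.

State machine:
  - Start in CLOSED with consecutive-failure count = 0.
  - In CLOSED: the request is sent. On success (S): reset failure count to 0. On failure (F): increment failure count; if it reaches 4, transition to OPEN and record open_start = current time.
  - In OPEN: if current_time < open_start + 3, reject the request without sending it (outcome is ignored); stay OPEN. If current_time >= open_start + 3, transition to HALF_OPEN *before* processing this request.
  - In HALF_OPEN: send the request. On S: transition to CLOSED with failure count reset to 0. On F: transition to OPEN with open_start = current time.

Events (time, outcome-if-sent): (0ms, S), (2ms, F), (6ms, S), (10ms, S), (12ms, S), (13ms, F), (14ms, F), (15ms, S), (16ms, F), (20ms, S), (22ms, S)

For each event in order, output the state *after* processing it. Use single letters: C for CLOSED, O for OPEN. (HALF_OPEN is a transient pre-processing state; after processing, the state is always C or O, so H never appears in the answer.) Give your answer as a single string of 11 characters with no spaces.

State after each event:
  event#1 t=0ms outcome=S: state=CLOSED
  event#2 t=2ms outcome=F: state=CLOSED
  event#3 t=6ms outcome=S: state=CLOSED
  event#4 t=10ms outcome=S: state=CLOSED
  event#5 t=12ms outcome=S: state=CLOSED
  event#6 t=13ms outcome=F: state=CLOSED
  event#7 t=14ms outcome=F: state=CLOSED
  event#8 t=15ms outcome=S: state=CLOSED
  event#9 t=16ms outcome=F: state=CLOSED
  event#10 t=20ms outcome=S: state=CLOSED
  event#11 t=22ms outcome=S: state=CLOSED

Answer: CCCCCCCCCCC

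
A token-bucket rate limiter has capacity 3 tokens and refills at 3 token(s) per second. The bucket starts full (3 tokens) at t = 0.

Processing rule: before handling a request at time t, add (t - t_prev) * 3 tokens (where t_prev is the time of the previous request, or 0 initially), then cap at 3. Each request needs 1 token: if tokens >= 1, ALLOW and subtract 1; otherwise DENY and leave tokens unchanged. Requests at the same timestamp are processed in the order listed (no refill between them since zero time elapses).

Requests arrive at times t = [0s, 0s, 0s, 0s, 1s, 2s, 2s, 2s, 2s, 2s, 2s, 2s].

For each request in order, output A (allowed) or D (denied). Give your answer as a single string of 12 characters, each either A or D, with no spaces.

Simulating step by step:
  req#1 t=0s: ALLOW
  req#2 t=0s: ALLOW
  req#3 t=0s: ALLOW
  req#4 t=0s: DENY
  req#5 t=1s: ALLOW
  req#6 t=2s: ALLOW
  req#7 t=2s: ALLOW
  req#8 t=2s: ALLOW
  req#9 t=2s: DENY
  req#10 t=2s: DENY
  req#11 t=2s: DENY
  req#12 t=2s: DENY

Answer: AAADAAAADDDD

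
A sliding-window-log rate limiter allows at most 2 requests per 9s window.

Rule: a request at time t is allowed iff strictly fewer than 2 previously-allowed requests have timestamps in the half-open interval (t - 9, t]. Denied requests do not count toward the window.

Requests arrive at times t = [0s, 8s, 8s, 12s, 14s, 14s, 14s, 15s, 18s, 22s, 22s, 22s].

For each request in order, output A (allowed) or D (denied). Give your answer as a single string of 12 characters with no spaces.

Answer: AADADDDDAADD

Derivation:
Tracking allowed requests in the window:
  req#1 t=0s: ALLOW
  req#2 t=8s: ALLOW
  req#3 t=8s: DENY
  req#4 t=12s: ALLOW
  req#5 t=14s: DENY
  req#6 t=14s: DENY
  req#7 t=14s: DENY
  req#8 t=15s: DENY
  req#9 t=18s: ALLOW
  req#10 t=22s: ALLOW
  req#11 t=22s: DENY
  req#12 t=22s: DENY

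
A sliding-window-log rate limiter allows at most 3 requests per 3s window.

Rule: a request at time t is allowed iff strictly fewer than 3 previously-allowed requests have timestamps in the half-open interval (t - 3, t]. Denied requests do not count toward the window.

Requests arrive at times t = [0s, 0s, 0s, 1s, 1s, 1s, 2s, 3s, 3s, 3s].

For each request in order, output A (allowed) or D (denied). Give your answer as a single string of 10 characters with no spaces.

Answer: AAADDDDAAA

Derivation:
Tracking allowed requests in the window:
  req#1 t=0s: ALLOW
  req#2 t=0s: ALLOW
  req#3 t=0s: ALLOW
  req#4 t=1s: DENY
  req#5 t=1s: DENY
  req#6 t=1s: DENY
  req#7 t=2s: DENY
  req#8 t=3s: ALLOW
  req#9 t=3s: ALLOW
  req#10 t=3s: ALLOW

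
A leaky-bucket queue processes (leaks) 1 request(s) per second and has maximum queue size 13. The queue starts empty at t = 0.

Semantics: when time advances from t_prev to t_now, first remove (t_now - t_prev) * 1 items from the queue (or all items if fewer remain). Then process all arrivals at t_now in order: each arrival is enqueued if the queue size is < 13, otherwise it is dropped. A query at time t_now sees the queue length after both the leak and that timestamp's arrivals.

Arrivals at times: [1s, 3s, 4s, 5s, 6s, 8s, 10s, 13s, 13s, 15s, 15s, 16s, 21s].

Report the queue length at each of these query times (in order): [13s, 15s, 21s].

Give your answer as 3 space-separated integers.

Answer: 2 2 1

Derivation:
Queue lengths at query times:
  query t=13s: backlog = 2
  query t=15s: backlog = 2
  query t=21s: backlog = 1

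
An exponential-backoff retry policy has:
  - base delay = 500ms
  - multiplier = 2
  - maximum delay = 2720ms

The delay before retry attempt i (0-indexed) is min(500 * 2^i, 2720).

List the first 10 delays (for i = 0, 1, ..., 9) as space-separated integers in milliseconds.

Answer: 500 1000 2000 2720 2720 2720 2720 2720 2720 2720

Derivation:
Computing each delay:
  i=0: min(500*2^0, 2720) = 500
  i=1: min(500*2^1, 2720) = 1000
  i=2: min(500*2^2, 2720) = 2000
  i=3: min(500*2^3, 2720) = 2720
  i=4: min(500*2^4, 2720) = 2720
  i=5: min(500*2^5, 2720) = 2720
  i=6: min(500*2^6, 2720) = 2720
  i=7: min(500*2^7, 2720) = 2720
  i=8: min(500*2^8, 2720) = 2720
  i=9: min(500*2^9, 2720) = 2720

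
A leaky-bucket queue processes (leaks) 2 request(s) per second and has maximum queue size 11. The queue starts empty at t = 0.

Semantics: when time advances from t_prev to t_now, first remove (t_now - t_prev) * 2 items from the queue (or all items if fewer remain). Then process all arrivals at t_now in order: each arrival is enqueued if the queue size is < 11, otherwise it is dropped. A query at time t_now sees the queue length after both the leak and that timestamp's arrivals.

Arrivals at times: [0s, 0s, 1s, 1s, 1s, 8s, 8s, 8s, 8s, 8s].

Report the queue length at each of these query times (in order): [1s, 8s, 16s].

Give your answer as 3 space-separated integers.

Answer: 3 5 0

Derivation:
Queue lengths at query times:
  query t=1s: backlog = 3
  query t=8s: backlog = 5
  query t=16s: backlog = 0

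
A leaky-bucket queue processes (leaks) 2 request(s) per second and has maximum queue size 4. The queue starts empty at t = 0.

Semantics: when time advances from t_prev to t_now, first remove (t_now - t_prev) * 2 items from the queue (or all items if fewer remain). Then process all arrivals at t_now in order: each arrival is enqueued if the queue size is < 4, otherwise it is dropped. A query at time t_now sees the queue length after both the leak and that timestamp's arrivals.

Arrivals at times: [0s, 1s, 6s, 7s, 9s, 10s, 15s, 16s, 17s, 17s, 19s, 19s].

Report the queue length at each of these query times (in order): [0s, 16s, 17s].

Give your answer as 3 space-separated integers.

Queue lengths at query times:
  query t=0s: backlog = 1
  query t=16s: backlog = 1
  query t=17s: backlog = 2

Answer: 1 1 2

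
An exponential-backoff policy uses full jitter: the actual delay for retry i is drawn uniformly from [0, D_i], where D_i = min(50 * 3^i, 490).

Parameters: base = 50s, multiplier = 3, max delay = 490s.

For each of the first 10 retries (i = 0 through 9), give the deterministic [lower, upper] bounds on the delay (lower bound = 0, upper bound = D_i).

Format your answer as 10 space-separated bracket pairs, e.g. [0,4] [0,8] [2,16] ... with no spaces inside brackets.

Computing bounds per retry:
  i=0: D_i=min(50*3^0,490)=50, bounds=[0,50]
  i=1: D_i=min(50*3^1,490)=150, bounds=[0,150]
  i=2: D_i=min(50*3^2,490)=450, bounds=[0,450]
  i=3: D_i=min(50*3^3,490)=490, bounds=[0,490]
  i=4: D_i=min(50*3^4,490)=490, bounds=[0,490]
  i=5: D_i=min(50*3^5,490)=490, bounds=[0,490]
  i=6: D_i=min(50*3^6,490)=490, bounds=[0,490]
  i=7: D_i=min(50*3^7,490)=490, bounds=[0,490]
  i=8: D_i=min(50*3^8,490)=490, bounds=[0,490]
  i=9: D_i=min(50*3^9,490)=490, bounds=[0,490]

Answer: [0,50] [0,150] [0,450] [0,490] [0,490] [0,490] [0,490] [0,490] [0,490] [0,490]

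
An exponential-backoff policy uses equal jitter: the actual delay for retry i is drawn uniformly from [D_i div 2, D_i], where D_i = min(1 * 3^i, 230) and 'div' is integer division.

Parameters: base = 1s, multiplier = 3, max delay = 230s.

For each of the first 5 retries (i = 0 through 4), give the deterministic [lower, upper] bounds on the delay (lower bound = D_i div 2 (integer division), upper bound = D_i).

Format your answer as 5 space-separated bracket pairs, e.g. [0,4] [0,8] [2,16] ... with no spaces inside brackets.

Answer: [0,1] [1,3] [4,9] [13,27] [40,81]

Derivation:
Computing bounds per retry:
  i=0: D_i=min(1*3^0,230)=1, bounds=[0,1]
  i=1: D_i=min(1*3^1,230)=3, bounds=[1,3]
  i=2: D_i=min(1*3^2,230)=9, bounds=[4,9]
  i=3: D_i=min(1*3^3,230)=27, bounds=[13,27]
  i=4: D_i=min(1*3^4,230)=81, bounds=[40,81]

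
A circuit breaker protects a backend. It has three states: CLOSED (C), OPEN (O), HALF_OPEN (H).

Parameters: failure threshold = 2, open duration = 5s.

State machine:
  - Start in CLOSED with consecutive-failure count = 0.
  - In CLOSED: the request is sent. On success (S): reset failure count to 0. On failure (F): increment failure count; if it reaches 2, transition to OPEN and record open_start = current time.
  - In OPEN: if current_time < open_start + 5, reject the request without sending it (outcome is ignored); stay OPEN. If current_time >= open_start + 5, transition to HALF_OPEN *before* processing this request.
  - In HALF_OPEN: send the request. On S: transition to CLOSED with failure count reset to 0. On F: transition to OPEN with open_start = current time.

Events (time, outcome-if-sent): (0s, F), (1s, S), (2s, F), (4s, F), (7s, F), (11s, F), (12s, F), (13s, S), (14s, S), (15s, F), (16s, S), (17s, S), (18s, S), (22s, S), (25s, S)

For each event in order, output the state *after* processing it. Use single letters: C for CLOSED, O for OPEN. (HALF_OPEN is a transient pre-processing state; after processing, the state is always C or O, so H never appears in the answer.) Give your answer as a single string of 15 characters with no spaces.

State after each event:
  event#1 t=0s outcome=F: state=CLOSED
  event#2 t=1s outcome=S: state=CLOSED
  event#3 t=2s outcome=F: state=CLOSED
  event#4 t=4s outcome=F: state=OPEN
  event#5 t=7s outcome=F: state=OPEN
  event#6 t=11s outcome=F: state=OPEN
  event#7 t=12s outcome=F: state=OPEN
  event#8 t=13s outcome=S: state=OPEN
  event#9 t=14s outcome=S: state=OPEN
  event#10 t=15s outcome=F: state=OPEN
  event#11 t=16s outcome=S: state=CLOSED
  event#12 t=17s outcome=S: state=CLOSED
  event#13 t=18s outcome=S: state=CLOSED
  event#14 t=22s outcome=S: state=CLOSED
  event#15 t=25s outcome=S: state=CLOSED

Answer: CCCOOOOOOOCCCCC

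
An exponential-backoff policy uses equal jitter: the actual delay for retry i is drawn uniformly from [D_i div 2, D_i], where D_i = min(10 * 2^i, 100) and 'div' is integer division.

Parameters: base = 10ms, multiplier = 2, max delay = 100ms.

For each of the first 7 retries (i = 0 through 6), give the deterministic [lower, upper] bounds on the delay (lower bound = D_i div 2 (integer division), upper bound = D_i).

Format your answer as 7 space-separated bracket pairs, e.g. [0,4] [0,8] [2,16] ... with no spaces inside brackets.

Answer: [5,10] [10,20] [20,40] [40,80] [50,100] [50,100] [50,100]

Derivation:
Computing bounds per retry:
  i=0: D_i=min(10*2^0,100)=10, bounds=[5,10]
  i=1: D_i=min(10*2^1,100)=20, bounds=[10,20]
  i=2: D_i=min(10*2^2,100)=40, bounds=[20,40]
  i=3: D_i=min(10*2^3,100)=80, bounds=[40,80]
  i=4: D_i=min(10*2^4,100)=100, bounds=[50,100]
  i=5: D_i=min(10*2^5,100)=100, bounds=[50,100]
  i=6: D_i=min(10*2^6,100)=100, bounds=[50,100]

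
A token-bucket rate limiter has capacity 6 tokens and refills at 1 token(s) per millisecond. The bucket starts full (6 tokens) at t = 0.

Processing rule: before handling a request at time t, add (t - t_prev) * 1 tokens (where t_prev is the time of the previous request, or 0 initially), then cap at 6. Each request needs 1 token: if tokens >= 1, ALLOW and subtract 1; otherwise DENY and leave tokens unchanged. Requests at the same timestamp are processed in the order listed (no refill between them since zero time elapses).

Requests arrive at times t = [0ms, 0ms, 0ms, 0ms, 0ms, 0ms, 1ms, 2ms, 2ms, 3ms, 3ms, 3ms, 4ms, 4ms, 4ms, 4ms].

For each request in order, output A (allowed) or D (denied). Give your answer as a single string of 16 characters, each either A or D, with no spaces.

Simulating step by step:
  req#1 t=0ms: ALLOW
  req#2 t=0ms: ALLOW
  req#3 t=0ms: ALLOW
  req#4 t=0ms: ALLOW
  req#5 t=0ms: ALLOW
  req#6 t=0ms: ALLOW
  req#7 t=1ms: ALLOW
  req#8 t=2ms: ALLOW
  req#9 t=2ms: DENY
  req#10 t=3ms: ALLOW
  req#11 t=3ms: DENY
  req#12 t=3ms: DENY
  req#13 t=4ms: ALLOW
  req#14 t=4ms: DENY
  req#15 t=4ms: DENY
  req#16 t=4ms: DENY

Answer: AAAAAAAADADDADDD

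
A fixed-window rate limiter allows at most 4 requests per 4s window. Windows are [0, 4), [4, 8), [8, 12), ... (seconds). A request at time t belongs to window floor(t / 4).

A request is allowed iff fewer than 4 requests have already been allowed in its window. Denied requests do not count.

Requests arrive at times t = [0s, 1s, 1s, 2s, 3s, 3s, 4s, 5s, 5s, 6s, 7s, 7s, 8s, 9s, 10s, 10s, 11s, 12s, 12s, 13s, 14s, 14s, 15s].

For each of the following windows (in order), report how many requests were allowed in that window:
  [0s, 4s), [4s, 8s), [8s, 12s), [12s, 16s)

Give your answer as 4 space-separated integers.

Answer: 4 4 4 4

Derivation:
Processing requests:
  req#1 t=0s (window 0): ALLOW
  req#2 t=1s (window 0): ALLOW
  req#3 t=1s (window 0): ALLOW
  req#4 t=2s (window 0): ALLOW
  req#5 t=3s (window 0): DENY
  req#6 t=3s (window 0): DENY
  req#7 t=4s (window 1): ALLOW
  req#8 t=5s (window 1): ALLOW
  req#9 t=5s (window 1): ALLOW
  req#10 t=6s (window 1): ALLOW
  req#11 t=7s (window 1): DENY
  req#12 t=7s (window 1): DENY
  req#13 t=8s (window 2): ALLOW
  req#14 t=9s (window 2): ALLOW
  req#15 t=10s (window 2): ALLOW
  req#16 t=10s (window 2): ALLOW
  req#17 t=11s (window 2): DENY
  req#18 t=12s (window 3): ALLOW
  req#19 t=12s (window 3): ALLOW
  req#20 t=13s (window 3): ALLOW
  req#21 t=14s (window 3): ALLOW
  req#22 t=14s (window 3): DENY
  req#23 t=15s (window 3): DENY

Allowed counts by window: 4 4 4 4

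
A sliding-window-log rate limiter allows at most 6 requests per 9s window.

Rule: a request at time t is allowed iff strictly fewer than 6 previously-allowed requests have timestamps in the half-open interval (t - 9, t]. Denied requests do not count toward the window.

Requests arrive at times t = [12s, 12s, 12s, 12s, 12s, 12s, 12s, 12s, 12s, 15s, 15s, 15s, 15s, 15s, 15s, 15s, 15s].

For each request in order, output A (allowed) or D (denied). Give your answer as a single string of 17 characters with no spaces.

Answer: AAAAAADDDDDDDDDDD

Derivation:
Tracking allowed requests in the window:
  req#1 t=12s: ALLOW
  req#2 t=12s: ALLOW
  req#3 t=12s: ALLOW
  req#4 t=12s: ALLOW
  req#5 t=12s: ALLOW
  req#6 t=12s: ALLOW
  req#7 t=12s: DENY
  req#8 t=12s: DENY
  req#9 t=12s: DENY
  req#10 t=15s: DENY
  req#11 t=15s: DENY
  req#12 t=15s: DENY
  req#13 t=15s: DENY
  req#14 t=15s: DENY
  req#15 t=15s: DENY
  req#16 t=15s: DENY
  req#17 t=15s: DENY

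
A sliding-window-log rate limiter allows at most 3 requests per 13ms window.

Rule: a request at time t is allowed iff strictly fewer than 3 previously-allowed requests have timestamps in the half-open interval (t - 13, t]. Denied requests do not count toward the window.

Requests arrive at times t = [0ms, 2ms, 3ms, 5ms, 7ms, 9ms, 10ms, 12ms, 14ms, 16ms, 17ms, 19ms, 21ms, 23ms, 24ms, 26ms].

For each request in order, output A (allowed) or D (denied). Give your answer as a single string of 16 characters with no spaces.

Answer: AAADDDDDAAADDDDD

Derivation:
Tracking allowed requests in the window:
  req#1 t=0ms: ALLOW
  req#2 t=2ms: ALLOW
  req#3 t=3ms: ALLOW
  req#4 t=5ms: DENY
  req#5 t=7ms: DENY
  req#6 t=9ms: DENY
  req#7 t=10ms: DENY
  req#8 t=12ms: DENY
  req#9 t=14ms: ALLOW
  req#10 t=16ms: ALLOW
  req#11 t=17ms: ALLOW
  req#12 t=19ms: DENY
  req#13 t=21ms: DENY
  req#14 t=23ms: DENY
  req#15 t=24ms: DENY
  req#16 t=26ms: DENY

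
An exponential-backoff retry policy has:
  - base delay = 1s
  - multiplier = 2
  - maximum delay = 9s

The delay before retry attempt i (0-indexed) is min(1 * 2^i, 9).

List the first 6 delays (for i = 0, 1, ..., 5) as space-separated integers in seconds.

Computing each delay:
  i=0: min(1*2^0, 9) = 1
  i=1: min(1*2^1, 9) = 2
  i=2: min(1*2^2, 9) = 4
  i=3: min(1*2^3, 9) = 8
  i=4: min(1*2^4, 9) = 9
  i=5: min(1*2^5, 9) = 9

Answer: 1 2 4 8 9 9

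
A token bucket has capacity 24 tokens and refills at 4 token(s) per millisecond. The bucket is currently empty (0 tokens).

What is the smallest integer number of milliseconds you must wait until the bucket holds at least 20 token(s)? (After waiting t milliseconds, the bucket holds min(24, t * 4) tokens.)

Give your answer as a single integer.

Answer: 5

Derivation:
Need t * 4 >= 20, so t >= 20/4.
Smallest integer t = ceil(20/4) = 5.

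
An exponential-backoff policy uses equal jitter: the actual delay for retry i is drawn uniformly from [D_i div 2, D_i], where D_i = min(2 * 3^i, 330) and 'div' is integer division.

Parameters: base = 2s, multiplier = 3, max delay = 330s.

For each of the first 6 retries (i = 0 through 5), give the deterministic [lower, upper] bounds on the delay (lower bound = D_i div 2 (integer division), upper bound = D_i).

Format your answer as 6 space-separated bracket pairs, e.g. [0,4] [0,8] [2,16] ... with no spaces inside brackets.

Computing bounds per retry:
  i=0: D_i=min(2*3^0,330)=2, bounds=[1,2]
  i=1: D_i=min(2*3^1,330)=6, bounds=[3,6]
  i=2: D_i=min(2*3^2,330)=18, bounds=[9,18]
  i=3: D_i=min(2*3^3,330)=54, bounds=[27,54]
  i=4: D_i=min(2*3^4,330)=162, bounds=[81,162]
  i=5: D_i=min(2*3^5,330)=330, bounds=[165,330]

Answer: [1,2] [3,6] [9,18] [27,54] [81,162] [165,330]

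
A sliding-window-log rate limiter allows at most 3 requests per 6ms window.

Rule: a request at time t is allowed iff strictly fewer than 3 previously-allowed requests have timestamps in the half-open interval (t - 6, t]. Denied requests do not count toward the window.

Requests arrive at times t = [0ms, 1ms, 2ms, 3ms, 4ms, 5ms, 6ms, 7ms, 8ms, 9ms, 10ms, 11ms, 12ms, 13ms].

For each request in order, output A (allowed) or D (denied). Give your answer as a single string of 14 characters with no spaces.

Tracking allowed requests in the window:
  req#1 t=0ms: ALLOW
  req#2 t=1ms: ALLOW
  req#3 t=2ms: ALLOW
  req#4 t=3ms: DENY
  req#5 t=4ms: DENY
  req#6 t=5ms: DENY
  req#7 t=6ms: ALLOW
  req#8 t=7ms: ALLOW
  req#9 t=8ms: ALLOW
  req#10 t=9ms: DENY
  req#11 t=10ms: DENY
  req#12 t=11ms: DENY
  req#13 t=12ms: ALLOW
  req#14 t=13ms: ALLOW

Answer: AAADDDAAADDDAA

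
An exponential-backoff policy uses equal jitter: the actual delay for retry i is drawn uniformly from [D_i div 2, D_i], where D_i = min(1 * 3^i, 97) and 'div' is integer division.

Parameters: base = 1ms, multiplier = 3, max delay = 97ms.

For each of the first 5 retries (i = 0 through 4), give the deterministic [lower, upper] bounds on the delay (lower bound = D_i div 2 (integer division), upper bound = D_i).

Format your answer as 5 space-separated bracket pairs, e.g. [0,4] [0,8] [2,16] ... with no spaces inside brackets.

Computing bounds per retry:
  i=0: D_i=min(1*3^0,97)=1, bounds=[0,1]
  i=1: D_i=min(1*3^1,97)=3, bounds=[1,3]
  i=2: D_i=min(1*3^2,97)=9, bounds=[4,9]
  i=3: D_i=min(1*3^3,97)=27, bounds=[13,27]
  i=4: D_i=min(1*3^4,97)=81, bounds=[40,81]

Answer: [0,1] [1,3] [4,9] [13,27] [40,81]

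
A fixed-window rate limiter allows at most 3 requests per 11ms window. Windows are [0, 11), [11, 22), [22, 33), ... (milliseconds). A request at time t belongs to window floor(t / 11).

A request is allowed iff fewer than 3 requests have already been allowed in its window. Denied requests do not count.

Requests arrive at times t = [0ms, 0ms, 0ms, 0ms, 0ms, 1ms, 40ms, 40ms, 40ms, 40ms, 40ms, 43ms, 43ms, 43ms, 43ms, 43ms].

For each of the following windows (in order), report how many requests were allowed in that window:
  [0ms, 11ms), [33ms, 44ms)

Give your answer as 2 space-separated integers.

Answer: 3 3

Derivation:
Processing requests:
  req#1 t=0ms (window 0): ALLOW
  req#2 t=0ms (window 0): ALLOW
  req#3 t=0ms (window 0): ALLOW
  req#4 t=0ms (window 0): DENY
  req#5 t=0ms (window 0): DENY
  req#6 t=1ms (window 0): DENY
  req#7 t=40ms (window 3): ALLOW
  req#8 t=40ms (window 3): ALLOW
  req#9 t=40ms (window 3): ALLOW
  req#10 t=40ms (window 3): DENY
  req#11 t=40ms (window 3): DENY
  req#12 t=43ms (window 3): DENY
  req#13 t=43ms (window 3): DENY
  req#14 t=43ms (window 3): DENY
  req#15 t=43ms (window 3): DENY
  req#16 t=43ms (window 3): DENY

Allowed counts by window: 3 3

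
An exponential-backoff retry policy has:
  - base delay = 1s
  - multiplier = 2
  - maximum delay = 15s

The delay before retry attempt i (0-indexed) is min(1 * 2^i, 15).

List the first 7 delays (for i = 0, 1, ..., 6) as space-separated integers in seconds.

Answer: 1 2 4 8 15 15 15

Derivation:
Computing each delay:
  i=0: min(1*2^0, 15) = 1
  i=1: min(1*2^1, 15) = 2
  i=2: min(1*2^2, 15) = 4
  i=3: min(1*2^3, 15) = 8
  i=4: min(1*2^4, 15) = 15
  i=5: min(1*2^5, 15) = 15
  i=6: min(1*2^6, 15) = 15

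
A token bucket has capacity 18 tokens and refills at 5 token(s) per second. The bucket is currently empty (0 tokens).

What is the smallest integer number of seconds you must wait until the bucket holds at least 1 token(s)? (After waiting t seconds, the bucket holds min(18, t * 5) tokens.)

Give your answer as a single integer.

Need t * 5 >= 1, so t >= 1/5.
Smallest integer t = ceil(1/5) = 1.

Answer: 1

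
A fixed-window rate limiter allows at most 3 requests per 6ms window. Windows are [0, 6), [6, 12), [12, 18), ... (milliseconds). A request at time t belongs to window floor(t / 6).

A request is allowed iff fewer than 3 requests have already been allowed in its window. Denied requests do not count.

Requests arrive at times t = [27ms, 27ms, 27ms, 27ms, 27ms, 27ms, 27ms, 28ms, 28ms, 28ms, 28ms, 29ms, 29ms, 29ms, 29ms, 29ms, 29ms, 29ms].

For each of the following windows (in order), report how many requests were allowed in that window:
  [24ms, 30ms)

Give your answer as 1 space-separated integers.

Answer: 3

Derivation:
Processing requests:
  req#1 t=27ms (window 4): ALLOW
  req#2 t=27ms (window 4): ALLOW
  req#3 t=27ms (window 4): ALLOW
  req#4 t=27ms (window 4): DENY
  req#5 t=27ms (window 4): DENY
  req#6 t=27ms (window 4): DENY
  req#7 t=27ms (window 4): DENY
  req#8 t=28ms (window 4): DENY
  req#9 t=28ms (window 4): DENY
  req#10 t=28ms (window 4): DENY
  req#11 t=28ms (window 4): DENY
  req#12 t=29ms (window 4): DENY
  req#13 t=29ms (window 4): DENY
  req#14 t=29ms (window 4): DENY
  req#15 t=29ms (window 4): DENY
  req#16 t=29ms (window 4): DENY
  req#17 t=29ms (window 4): DENY
  req#18 t=29ms (window 4): DENY

Allowed counts by window: 3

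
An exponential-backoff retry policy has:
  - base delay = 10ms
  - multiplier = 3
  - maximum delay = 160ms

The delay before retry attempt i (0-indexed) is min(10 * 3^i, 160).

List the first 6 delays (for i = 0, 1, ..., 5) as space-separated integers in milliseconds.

Computing each delay:
  i=0: min(10*3^0, 160) = 10
  i=1: min(10*3^1, 160) = 30
  i=2: min(10*3^2, 160) = 90
  i=3: min(10*3^3, 160) = 160
  i=4: min(10*3^4, 160) = 160
  i=5: min(10*3^5, 160) = 160

Answer: 10 30 90 160 160 160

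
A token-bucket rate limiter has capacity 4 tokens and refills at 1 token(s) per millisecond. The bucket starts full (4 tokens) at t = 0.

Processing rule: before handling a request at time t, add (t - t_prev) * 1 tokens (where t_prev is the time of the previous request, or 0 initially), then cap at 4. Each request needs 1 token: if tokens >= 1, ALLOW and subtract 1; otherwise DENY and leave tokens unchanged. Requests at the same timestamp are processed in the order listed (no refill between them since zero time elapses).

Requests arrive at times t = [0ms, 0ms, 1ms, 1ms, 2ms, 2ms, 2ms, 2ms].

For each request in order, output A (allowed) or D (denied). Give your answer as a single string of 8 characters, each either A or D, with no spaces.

Simulating step by step:
  req#1 t=0ms: ALLOW
  req#2 t=0ms: ALLOW
  req#3 t=1ms: ALLOW
  req#4 t=1ms: ALLOW
  req#5 t=2ms: ALLOW
  req#6 t=2ms: ALLOW
  req#7 t=2ms: DENY
  req#8 t=2ms: DENY

Answer: AAAAAADD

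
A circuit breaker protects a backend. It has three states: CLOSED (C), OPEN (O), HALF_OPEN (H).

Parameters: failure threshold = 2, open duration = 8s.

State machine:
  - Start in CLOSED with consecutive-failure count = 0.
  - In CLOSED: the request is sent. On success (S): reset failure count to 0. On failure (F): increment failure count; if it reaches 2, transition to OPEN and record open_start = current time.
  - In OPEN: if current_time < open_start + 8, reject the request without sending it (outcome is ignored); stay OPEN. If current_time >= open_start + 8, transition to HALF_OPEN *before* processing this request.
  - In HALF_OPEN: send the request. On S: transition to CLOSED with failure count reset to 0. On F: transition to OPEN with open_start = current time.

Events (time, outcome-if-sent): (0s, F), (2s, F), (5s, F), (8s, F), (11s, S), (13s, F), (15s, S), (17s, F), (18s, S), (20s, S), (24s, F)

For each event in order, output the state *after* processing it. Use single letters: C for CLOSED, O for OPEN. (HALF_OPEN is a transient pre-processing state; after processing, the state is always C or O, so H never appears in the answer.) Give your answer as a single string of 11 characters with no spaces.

State after each event:
  event#1 t=0s outcome=F: state=CLOSED
  event#2 t=2s outcome=F: state=OPEN
  event#3 t=5s outcome=F: state=OPEN
  event#4 t=8s outcome=F: state=OPEN
  event#5 t=11s outcome=S: state=CLOSED
  event#6 t=13s outcome=F: state=CLOSED
  event#7 t=15s outcome=S: state=CLOSED
  event#8 t=17s outcome=F: state=CLOSED
  event#9 t=18s outcome=S: state=CLOSED
  event#10 t=20s outcome=S: state=CLOSED
  event#11 t=24s outcome=F: state=CLOSED

Answer: COOOCCCCCCC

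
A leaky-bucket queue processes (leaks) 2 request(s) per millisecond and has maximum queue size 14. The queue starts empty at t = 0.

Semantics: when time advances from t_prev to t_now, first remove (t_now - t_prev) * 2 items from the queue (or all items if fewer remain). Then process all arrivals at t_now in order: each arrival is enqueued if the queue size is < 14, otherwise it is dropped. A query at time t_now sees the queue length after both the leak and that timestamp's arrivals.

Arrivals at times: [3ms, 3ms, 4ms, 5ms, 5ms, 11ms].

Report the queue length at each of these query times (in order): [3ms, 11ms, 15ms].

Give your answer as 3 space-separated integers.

Queue lengths at query times:
  query t=3ms: backlog = 2
  query t=11ms: backlog = 1
  query t=15ms: backlog = 0

Answer: 2 1 0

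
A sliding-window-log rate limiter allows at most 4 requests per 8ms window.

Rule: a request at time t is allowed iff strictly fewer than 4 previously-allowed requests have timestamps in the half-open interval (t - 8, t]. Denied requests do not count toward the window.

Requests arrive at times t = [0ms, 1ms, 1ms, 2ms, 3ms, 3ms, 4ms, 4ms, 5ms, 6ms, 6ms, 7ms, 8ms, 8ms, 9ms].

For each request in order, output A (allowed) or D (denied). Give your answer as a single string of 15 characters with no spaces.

Answer: AAAADDDDDDDDADA

Derivation:
Tracking allowed requests in the window:
  req#1 t=0ms: ALLOW
  req#2 t=1ms: ALLOW
  req#3 t=1ms: ALLOW
  req#4 t=2ms: ALLOW
  req#5 t=3ms: DENY
  req#6 t=3ms: DENY
  req#7 t=4ms: DENY
  req#8 t=4ms: DENY
  req#9 t=5ms: DENY
  req#10 t=6ms: DENY
  req#11 t=6ms: DENY
  req#12 t=7ms: DENY
  req#13 t=8ms: ALLOW
  req#14 t=8ms: DENY
  req#15 t=9ms: ALLOW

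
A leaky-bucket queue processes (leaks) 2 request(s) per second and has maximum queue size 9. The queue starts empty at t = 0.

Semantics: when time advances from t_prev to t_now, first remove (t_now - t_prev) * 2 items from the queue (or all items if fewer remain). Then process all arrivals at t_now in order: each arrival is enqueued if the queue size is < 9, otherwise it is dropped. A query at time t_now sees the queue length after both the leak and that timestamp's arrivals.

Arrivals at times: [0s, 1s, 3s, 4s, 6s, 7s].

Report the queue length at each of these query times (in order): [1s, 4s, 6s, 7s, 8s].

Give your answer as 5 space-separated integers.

Answer: 1 1 1 1 0

Derivation:
Queue lengths at query times:
  query t=1s: backlog = 1
  query t=4s: backlog = 1
  query t=6s: backlog = 1
  query t=7s: backlog = 1
  query t=8s: backlog = 0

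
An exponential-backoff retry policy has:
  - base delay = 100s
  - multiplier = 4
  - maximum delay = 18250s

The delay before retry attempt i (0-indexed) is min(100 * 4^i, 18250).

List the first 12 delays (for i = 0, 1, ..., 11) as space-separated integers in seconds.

Computing each delay:
  i=0: min(100*4^0, 18250) = 100
  i=1: min(100*4^1, 18250) = 400
  i=2: min(100*4^2, 18250) = 1600
  i=3: min(100*4^3, 18250) = 6400
  i=4: min(100*4^4, 18250) = 18250
  i=5: min(100*4^5, 18250) = 18250
  i=6: min(100*4^6, 18250) = 18250
  i=7: min(100*4^7, 18250) = 18250
  i=8: min(100*4^8, 18250) = 18250
  i=9: min(100*4^9, 18250) = 18250
  i=10: min(100*4^10, 18250) = 18250
  i=11: min(100*4^11, 18250) = 18250

Answer: 100 400 1600 6400 18250 18250 18250 18250 18250 18250 18250 18250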